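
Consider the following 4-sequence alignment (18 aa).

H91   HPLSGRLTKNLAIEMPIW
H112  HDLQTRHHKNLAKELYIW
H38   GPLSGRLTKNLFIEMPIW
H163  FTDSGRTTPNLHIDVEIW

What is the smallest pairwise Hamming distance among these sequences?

Pairwise Hamming distances:
  H91 vs H112: 8
  H91 vs H38: 2
  H91 vs H163: 9
  H112 vs H38: 10
  H112 vs H163: 13
  H38 vs H163: 9
The smallest is 2, between H91 and H38.

2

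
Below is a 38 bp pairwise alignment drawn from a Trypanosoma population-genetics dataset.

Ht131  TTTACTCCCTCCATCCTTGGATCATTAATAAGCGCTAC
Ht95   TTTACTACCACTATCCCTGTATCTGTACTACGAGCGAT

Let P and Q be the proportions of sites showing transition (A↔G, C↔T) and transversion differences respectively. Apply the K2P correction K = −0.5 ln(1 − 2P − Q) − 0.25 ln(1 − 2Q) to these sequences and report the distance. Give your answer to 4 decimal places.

0.4115

The sequences differ at positions 7 (C/A, transversion), 10 (T/A, transversion), 12 (C/T, transition), 17 (T/C, transition), 20 (G/T, transversion), 24 (A/T, transversion), 25 (T/G, transversion), 28 (A/C, transversion), 31 (A/C, transversion), 33 (C/A, transversion), 36 (T/G, transversion), 38 (C/T, transition).
Of the 12 differences, 3 transitions and 9 transversions over 38 sites: P = 3/38 = 0.078947, Q = 9/38 = 0.236842.
d = −0.5·ln(0.605264) − 0.25·ln(0.526316) = −0.5·(-0.502091) − 0.25·(-0.641853) = 0.4115.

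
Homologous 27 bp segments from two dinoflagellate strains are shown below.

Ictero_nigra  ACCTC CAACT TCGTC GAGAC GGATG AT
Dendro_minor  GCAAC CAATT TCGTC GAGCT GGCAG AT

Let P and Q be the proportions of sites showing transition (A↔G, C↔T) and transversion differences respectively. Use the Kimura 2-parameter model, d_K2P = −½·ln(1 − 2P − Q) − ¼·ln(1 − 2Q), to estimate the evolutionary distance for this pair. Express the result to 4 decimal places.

0.3773

The sequences differ at positions 1 (A/G, transition), 3 (C/A, transversion), 4 (T/A, transversion), 9 (C/T, transition), 19 (A/C, transversion), 20 (C/T, transition), 23 (A/C, transversion), 24 (T/A, transversion).
Of the 8 differences, 3 transitions and 5 transversions over 27 sites: P = 3/27 = 0.111111, Q = 5/27 = 0.185185.
d = −0.5·ln(0.592593) − 0.25·ln(0.629630) = −0.5·(-0.523247) − 0.25·(-0.462623) = 0.3773.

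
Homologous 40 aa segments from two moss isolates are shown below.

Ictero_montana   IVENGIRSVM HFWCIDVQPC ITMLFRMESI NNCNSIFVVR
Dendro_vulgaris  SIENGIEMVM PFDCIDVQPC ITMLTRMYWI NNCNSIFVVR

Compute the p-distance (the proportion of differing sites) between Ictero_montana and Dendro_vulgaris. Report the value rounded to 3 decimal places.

Differing sites — 1:I/S; 2:V/I; 7:R/E; 8:S/M; 11:H/P; 13:W/D; 25:F/T; 28:E/Y; 29:S/W.
There are 9 differences over 40 sites, so p = 9/40 = 0.225.

0.225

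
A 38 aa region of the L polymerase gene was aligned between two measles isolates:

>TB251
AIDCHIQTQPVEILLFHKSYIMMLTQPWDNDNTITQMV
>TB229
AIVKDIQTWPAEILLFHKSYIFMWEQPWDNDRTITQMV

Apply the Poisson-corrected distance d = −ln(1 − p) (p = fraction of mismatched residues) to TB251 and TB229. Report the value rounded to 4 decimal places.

0.2703

Differing sites — 3:D/V; 4:C/K; 5:H/D; 9:Q/W; 11:V/A; 22:M/F; 24:L/W; 25:T/E; 32:N/R.
p = 9/38 = 0.236842.
d = −ln(1 − 0.236842) = −ln(0.763158) = 0.2703.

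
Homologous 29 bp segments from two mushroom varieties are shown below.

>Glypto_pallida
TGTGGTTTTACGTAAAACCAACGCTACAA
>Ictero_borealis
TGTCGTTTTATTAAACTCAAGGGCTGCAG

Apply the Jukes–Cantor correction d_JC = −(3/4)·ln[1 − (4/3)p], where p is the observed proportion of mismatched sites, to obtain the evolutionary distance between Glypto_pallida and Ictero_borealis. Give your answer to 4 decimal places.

0.5285

The sequences differ at positions 4 (G/C), 11 (C/T), 12 (G/T), 13 (T/A), 16 (A/C), 17 (A/T), 19 (C/A), 21 (A/G), 22 (C/G), 26 (A/G), 29 (A/G).
p = 11/29 = 0.379310.
d = −0.75 · ln(1 − (4/3)·0.379310) = −0.75 · ln(0.494253) = −0.75 · (-0.704708) = 0.5285.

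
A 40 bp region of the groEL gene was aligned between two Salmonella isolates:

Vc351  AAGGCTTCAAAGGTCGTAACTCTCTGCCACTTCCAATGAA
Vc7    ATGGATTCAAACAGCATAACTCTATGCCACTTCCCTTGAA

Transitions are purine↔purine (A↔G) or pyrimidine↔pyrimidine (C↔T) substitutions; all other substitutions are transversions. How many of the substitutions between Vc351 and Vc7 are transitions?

2

The sequences differ at positions 2 (A/T, transversion), 5 (C/A, transversion), 12 (G/C, transversion), 13 (G/A, transition), 14 (T/G, transversion), 16 (G/A, transition), 24 (C/A, transversion), 35 (A/C, transversion), 36 (A/T, transversion).
Of the 9 differences, 2 transitions and 7 transversions, so the answer is 2.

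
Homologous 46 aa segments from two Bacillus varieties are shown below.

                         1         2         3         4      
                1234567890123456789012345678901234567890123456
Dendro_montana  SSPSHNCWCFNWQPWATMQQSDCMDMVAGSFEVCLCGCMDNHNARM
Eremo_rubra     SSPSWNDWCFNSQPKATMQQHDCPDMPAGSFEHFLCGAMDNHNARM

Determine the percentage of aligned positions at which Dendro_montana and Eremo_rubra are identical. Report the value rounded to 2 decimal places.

The sequences differ at positions 5 (H/W), 7 (C/D), 12 (W/S), 15 (W/K), 21 (S/H), 24 (M/P), 27 (V/P), 33 (V/H), 34 (C/F), 38 (C/A).
36 of the 46 sites match, so the percent identity is 36/46 × 100 = 78.26%.

78.26%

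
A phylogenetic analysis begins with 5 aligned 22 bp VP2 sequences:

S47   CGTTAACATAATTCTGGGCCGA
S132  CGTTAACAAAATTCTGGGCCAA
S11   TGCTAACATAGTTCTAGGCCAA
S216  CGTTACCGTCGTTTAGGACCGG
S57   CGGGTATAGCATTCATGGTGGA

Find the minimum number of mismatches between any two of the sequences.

2

Pairwise Hamming distances:
  S47 vs S132: 2
  S47 vs S11: 5
  S47 vs S216: 8
  S47 vs S57: 10
  S132 vs S11: 5
  S132 vs S216: 10
  S132 vs S57: 11
  S11 vs S216: 11
  S11 vs S57: 13
  S216 vs S57: 14
The smallest is 2, between S47 and S132.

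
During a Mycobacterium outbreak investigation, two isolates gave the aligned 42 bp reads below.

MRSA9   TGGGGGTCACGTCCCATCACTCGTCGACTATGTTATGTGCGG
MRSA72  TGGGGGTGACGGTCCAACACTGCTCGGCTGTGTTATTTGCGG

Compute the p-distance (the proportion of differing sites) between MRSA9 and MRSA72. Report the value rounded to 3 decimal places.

0.214

Mismatches occur at site 8 (C→G), site 12 (T→G), site 13 (C→T), site 17 (T→A), site 22 (C→G), site 23 (G→C), site 27 (A→G), site 30 (A→G), site 37 (G→T).
There are 9 differences over 42 sites, so p = 9/42 = 0.214.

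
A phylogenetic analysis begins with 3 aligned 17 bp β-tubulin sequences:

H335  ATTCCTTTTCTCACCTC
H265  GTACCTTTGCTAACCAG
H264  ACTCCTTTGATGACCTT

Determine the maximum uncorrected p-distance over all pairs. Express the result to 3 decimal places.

Pairwise Hamming distances:
  H335 vs H265: 6
  H335 vs H264: 5
  H265 vs H264: 7
The largest is 7 mismatches, between H265 and H264; p = 7/17 = 0.412.

0.412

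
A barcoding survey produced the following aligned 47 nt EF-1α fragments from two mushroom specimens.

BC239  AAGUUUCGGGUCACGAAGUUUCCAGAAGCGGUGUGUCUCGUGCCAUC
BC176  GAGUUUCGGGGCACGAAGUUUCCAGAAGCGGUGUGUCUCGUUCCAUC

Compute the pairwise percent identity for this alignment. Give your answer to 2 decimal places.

93.62%

Mismatches occur at site 1 (A→G), site 11 (U→G), site 42 (G→U).
44 of the 47 sites match, so the percent identity is 44/47 × 100 = 93.62%.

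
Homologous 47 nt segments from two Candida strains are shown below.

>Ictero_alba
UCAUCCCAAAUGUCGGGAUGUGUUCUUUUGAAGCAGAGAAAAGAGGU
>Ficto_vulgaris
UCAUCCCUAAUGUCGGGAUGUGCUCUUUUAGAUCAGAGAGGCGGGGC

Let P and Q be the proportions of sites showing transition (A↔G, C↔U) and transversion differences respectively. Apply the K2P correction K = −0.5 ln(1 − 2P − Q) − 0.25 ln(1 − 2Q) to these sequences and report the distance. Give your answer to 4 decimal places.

Mismatches occur at site 8 (A→U, transversion), site 23 (U→C, transition), site 30 (G→A, transition), site 31 (A→G, transition), site 33 (G→U, transversion), site 40 (A→G, transition), site 41 (A→G, transition), site 42 (A→C, transversion), site 44 (A→G, transition), site 47 (U→C, transition).
Of the 10 differences, 7 transitions and 3 transversions over 47 sites: P = 7/47 = 0.148936, Q = 3/47 = 0.063830.
d = −0.5·ln(0.638298) − 0.25·ln(0.872340) = −0.5·(-0.448950) − 0.25·(-0.136576) = 0.2586.

0.2586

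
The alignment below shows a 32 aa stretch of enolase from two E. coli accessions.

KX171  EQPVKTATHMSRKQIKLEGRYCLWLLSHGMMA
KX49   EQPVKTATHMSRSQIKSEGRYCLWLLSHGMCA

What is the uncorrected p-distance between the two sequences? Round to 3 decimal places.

The sequences differ at positions 13 (K/S), 17 (L/S), 31 (M/C).
There are 3 differences over 32 sites, so p = 3/32 = 0.094.

0.094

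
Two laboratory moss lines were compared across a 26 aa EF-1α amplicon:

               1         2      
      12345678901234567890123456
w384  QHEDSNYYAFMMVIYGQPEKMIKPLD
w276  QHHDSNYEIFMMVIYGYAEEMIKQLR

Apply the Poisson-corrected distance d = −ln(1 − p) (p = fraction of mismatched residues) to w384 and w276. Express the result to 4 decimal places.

Mismatches occur at site 3 (E→H), site 8 (Y→E), site 9 (A→I), site 17 (Q→Y), site 18 (P→A), site 20 (K→E), site 24 (P→Q), site 26 (D→R).
p = 8/26 = 0.307692.
d = −ln(1 − 0.307692) = −ln(0.692308) = 0.3677.

0.3677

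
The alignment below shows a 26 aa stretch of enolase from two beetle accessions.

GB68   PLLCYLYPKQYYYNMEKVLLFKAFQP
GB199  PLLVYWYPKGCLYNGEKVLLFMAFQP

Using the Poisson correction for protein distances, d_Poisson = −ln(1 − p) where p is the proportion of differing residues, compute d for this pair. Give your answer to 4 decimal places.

The sequences differ at positions 4 (C/V), 6 (L/W), 10 (Q/G), 11 (Y/C), 12 (Y/L), 15 (M/G), 22 (K/M).
p = 7/26 = 0.269231.
d = −ln(1 − 0.269231) = −ln(0.730769) = 0.3137.

0.3137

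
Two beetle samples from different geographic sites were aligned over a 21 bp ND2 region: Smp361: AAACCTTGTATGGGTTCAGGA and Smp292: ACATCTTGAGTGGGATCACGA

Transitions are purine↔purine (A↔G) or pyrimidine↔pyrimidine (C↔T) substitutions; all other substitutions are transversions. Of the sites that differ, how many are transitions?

2

The sequences differ at positions 2 (A/C, transversion), 4 (C/T, transition), 9 (T/A, transversion), 10 (A/G, transition), 15 (T/A, transversion), 19 (G/C, transversion).
Of the 6 differences, 2 transitions and 4 transversions, so the answer is 2.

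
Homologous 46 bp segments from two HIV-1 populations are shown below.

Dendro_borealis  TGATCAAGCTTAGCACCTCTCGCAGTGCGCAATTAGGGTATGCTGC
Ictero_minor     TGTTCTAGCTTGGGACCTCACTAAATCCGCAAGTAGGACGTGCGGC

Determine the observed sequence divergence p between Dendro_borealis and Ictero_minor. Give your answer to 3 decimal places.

Mismatches occur at site 3 (A↔T), site 6 (A↔T), site 12 (A↔G), site 14 (C↔G), site 20 (T↔A), site 22 (G↔T), site 23 (C↔A), site 25 (G↔A), site 27 (G↔C), site 33 (T↔G), site 38 (G↔A), site 39 (T↔C), site 40 (A↔G), site 44 (T↔G).
There are 14 differences over 46 sites, so p = 14/46 = 0.304.

0.304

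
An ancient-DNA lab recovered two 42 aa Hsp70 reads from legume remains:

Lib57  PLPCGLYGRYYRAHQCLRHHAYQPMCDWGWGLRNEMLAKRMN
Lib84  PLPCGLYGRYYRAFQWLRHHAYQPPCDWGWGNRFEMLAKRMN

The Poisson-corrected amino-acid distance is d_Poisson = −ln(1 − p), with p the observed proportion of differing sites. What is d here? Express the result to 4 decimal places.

0.1268

The sequences differ at positions 14 (H/F), 16 (C/W), 25 (M/P), 32 (L/N), 34 (N/F).
p = 5/42 = 0.119048.
d = −ln(1 − 0.119048) = −ln(0.880952) = 0.1268.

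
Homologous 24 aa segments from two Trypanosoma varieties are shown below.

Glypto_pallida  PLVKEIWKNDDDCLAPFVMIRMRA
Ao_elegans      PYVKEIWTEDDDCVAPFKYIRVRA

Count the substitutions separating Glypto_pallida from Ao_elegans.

Mismatches occur at site 2 (L/Y), site 8 (K/T), site 9 (N/E), site 14 (L/V), site 18 (V/K), site 19 (M/Y), site 22 (M/V).
That gives 7 mismatches out of 24 aligned sites, so the Hamming distance is 7.

7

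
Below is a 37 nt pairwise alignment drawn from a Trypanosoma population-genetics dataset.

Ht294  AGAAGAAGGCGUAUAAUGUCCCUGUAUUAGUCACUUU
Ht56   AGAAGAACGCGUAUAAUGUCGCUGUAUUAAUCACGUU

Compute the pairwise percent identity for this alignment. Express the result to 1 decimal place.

89.2%

The sequences differ at positions 8 (G/C), 21 (C/G), 30 (G/A), 35 (U/G).
33 of the 37 sites match, so the percent identity is 33/37 × 100 = 89.2%.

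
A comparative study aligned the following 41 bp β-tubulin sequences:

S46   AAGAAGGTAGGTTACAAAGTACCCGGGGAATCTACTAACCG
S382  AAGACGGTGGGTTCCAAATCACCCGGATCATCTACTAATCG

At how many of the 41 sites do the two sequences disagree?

9

Mismatches occur at site 5 (A→C), site 9 (A→G), site 14 (A→C), site 19 (G→T), site 20 (T→C), site 27 (G→A), site 28 (G→T), site 29 (A→C), site 39 (C→T).
That gives 9 mismatches out of 41 aligned sites, so the Hamming distance is 9.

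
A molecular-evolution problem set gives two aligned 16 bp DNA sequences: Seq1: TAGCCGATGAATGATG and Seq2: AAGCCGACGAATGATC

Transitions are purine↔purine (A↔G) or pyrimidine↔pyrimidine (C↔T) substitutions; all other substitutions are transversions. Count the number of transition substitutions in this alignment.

The sequences differ at positions 1 (T/A, transversion), 8 (T/C, transition), 16 (G/C, transversion).
Of the 3 differences, 1 transition and 2 transversions, so the answer is 1.

1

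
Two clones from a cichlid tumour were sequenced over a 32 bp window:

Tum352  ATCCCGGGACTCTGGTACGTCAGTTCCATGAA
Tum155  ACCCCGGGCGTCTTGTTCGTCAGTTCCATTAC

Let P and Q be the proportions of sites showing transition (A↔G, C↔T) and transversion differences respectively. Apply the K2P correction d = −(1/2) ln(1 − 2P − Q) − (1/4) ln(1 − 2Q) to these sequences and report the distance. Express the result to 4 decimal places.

0.2613

Differing sites — 2:T/C (Ti); 9:A/C (Tv); 10:C/G (Tv); 14:G/T (Tv); 17:A/T (Tv); 30:G/T (Tv); 32:A/C (Tv).
Of the 7 differences, 1 transition and 6 transversions over 32 sites: P = 1/32 = 0.031250, Q = 6/32 = 0.187500.
d = −0.5·ln(0.750000) − 0.25·ln(0.625000) = −0.5·(-0.287682) − 0.25·(-0.470004) = 0.2613.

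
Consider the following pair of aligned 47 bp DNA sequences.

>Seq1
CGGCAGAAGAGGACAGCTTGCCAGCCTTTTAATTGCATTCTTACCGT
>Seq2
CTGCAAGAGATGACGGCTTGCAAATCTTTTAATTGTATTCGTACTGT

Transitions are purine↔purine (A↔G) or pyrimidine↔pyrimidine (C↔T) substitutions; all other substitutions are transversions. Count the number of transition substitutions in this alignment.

Mismatches occur at site 2 (G→T, transversion), site 6 (G→A, transition), site 7 (A→G, transition), site 11 (G→T, transversion), site 15 (A→G, transition), site 22 (C→A, transversion), site 24 (G→A, transition), site 25 (C→T, transition), site 36 (C→T, transition), site 41 (T→G, transversion), site 45 (C→T, transition).
Of the 11 differences, 7 transitions and 4 transversions, so the answer is 7.

7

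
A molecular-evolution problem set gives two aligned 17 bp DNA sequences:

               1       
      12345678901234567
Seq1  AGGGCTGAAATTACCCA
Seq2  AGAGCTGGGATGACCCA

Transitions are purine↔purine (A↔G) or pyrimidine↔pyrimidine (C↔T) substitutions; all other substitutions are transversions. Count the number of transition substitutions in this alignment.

The sequences differ at positions 3 (G/A, transition), 8 (A/G, transition), 9 (A/G, transition), 12 (T/G, transversion).
Of the 4 differences, 3 transitions and 1 transversion, so the answer is 3.

3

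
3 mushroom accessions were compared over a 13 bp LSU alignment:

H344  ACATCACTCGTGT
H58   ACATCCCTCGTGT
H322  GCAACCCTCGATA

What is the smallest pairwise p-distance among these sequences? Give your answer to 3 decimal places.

Pairwise Hamming distances:
  H344 vs H58: 1
  H344 vs H322: 6
  H58 vs H322: 5
The smallest is 1 mismatch, between H344 and H58; p = 1/13 = 0.077.

0.077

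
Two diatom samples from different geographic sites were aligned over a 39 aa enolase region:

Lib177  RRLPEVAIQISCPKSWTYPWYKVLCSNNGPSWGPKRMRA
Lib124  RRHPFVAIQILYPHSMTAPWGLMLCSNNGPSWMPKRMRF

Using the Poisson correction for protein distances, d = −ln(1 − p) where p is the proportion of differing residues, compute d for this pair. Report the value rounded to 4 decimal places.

The sequences differ at positions 3 (L/H), 5 (E/F), 11 (S/L), 12 (C/Y), 14 (K/H), 16 (W/M), 18 (Y/A), 21 (Y/G), 22 (K/L), 23 (V/M), 33 (G/M), 39 (A/F).
p = 12/39 = 0.307692.
d = −ln(1 − 0.307692) = −ln(0.692308) = 0.3677.

0.3677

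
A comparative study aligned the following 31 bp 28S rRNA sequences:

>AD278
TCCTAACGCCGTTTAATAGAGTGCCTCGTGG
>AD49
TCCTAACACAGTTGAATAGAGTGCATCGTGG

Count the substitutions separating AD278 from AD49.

4

Differing sites — 8:G/A; 10:C/A; 14:T/G; 25:C/A.
That gives 4 mismatches out of 31 aligned sites, so the Hamming distance is 4.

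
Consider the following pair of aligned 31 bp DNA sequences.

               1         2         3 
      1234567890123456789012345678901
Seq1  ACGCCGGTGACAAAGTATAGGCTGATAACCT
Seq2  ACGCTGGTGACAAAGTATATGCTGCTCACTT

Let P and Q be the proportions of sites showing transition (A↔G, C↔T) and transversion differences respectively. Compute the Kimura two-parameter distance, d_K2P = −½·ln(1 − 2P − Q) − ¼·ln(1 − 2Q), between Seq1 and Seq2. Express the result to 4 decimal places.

The sequences differ at positions 5 (C/T, transition), 20 (G/T, transversion), 25 (A/C, transversion), 27 (A/C, transversion), 30 (C/T, transition).
Of the 5 differences, 2 transitions and 3 transversions over 31 sites: P = 2/31 = 0.064516, Q = 3/31 = 0.096774.
d = −0.5·ln(0.774194) − 0.25·ln(0.806452) = −0.5·(-0.255933) − 0.25·(-0.215111) = 0.1817.

0.1817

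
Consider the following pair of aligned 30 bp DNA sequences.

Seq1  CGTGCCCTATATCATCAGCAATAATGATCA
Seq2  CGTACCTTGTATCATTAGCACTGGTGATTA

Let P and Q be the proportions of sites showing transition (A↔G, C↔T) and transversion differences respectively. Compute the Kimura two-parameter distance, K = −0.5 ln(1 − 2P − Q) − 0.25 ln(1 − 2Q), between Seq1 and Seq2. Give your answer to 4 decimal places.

0.3638

Differing sites — 4:G/A (Ti); 7:C/T (Ti); 9:A/G (Ti); 16:C/T (Ti); 21:A/C (Tv); 23:A/G (Ti); 24:A/G (Ti); 29:C/T (Ti).
Of the 8 differences, 7 transitions and 1 transversion over 30 sites: P = 7/30 = 0.233333, Q = 1/30 = 0.033333.
d = −0.5·ln(0.500001) − 0.25·ln(0.933334) = −0.5·(-0.693145) − 0.25·(-0.068992) = 0.3638.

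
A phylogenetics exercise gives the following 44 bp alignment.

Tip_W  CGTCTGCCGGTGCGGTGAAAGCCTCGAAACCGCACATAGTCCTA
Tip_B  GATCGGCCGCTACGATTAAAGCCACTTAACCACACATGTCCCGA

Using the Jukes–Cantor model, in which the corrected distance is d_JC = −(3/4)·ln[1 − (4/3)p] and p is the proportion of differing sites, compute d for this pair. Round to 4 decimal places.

0.4546

The sequences differ at positions 1 (C/G), 2 (G/A), 5 (T/G), 10 (G/C), 12 (G/A), 15 (G/A), 17 (G/T), 24 (T/A), 26 (G/T), 27 (A/T), 32 (G/A), 38 (A/G), 39 (G/T), 40 (T/C), 43 (T/G).
p = 15/44 = 0.340909.
d = −0.75 · ln(1 − (4/3)·0.340909) = −0.75 · ln(0.545455) = −0.75 · (-0.606135) = 0.4546.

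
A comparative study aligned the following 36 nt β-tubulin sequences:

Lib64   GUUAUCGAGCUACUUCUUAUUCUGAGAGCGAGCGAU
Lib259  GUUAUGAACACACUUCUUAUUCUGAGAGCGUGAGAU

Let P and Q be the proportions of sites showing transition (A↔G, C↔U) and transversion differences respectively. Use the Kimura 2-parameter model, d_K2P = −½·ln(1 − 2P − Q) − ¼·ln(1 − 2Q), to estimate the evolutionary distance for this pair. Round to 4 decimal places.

0.2252

Mismatches occur at site 6 (C/G, transversion), site 7 (G/A, transition), site 9 (G/C, transversion), site 10 (C/A, transversion), site 11 (U/C, transition), site 31 (A/U, transversion), site 33 (C/A, transversion).
Of the 7 differences, 2 transitions and 5 transversions over 36 sites: P = 2/36 = 0.055556, Q = 5/36 = 0.138889.
d = −0.5·ln(0.749999) − 0.25·ln(0.722222) = −0.5·(-0.287683) − 0.25·(-0.325423) = 0.2252.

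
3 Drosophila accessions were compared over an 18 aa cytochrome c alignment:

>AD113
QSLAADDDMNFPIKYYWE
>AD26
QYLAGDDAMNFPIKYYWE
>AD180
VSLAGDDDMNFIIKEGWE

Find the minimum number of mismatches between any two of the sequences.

3

Pairwise Hamming distances:
  AD113 vs AD26: 3
  AD113 vs AD180: 5
  AD26 vs AD180: 6
The smallest is 3, between AD113 and AD26.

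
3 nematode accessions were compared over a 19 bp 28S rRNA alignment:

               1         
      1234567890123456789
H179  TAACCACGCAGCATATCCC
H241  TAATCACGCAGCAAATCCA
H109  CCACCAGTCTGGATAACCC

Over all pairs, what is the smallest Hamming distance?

3

Pairwise Hamming distances:
  H179 vs H241: 3
  H179 vs H109: 7
  H241 vs H109: 10
The smallest is 3, between H179 and H241.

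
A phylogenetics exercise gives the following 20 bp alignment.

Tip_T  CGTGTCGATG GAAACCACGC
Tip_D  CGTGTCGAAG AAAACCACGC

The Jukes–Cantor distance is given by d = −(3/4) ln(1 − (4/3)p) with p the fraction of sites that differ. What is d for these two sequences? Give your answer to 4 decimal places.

0.1073

The sequences differ at positions 9 (T/A), 11 (G/A).
p = 2/20 = 0.100000.
d = −0.75 · ln(1 − (4/3)·0.100000) = −0.75 · ln(0.866667) = −0.75 · (-0.143100) = 0.1073.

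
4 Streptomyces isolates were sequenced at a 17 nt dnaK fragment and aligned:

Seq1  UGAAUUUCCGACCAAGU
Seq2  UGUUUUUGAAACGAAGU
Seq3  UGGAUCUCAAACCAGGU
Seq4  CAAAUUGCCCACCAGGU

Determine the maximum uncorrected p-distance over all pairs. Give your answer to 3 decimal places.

0.588

Pairwise Hamming distances:
  Seq1 vs Seq2: 6
  Seq1 vs Seq3: 5
  Seq1 vs Seq4: 5
  Seq2 vs Seq3: 6
  Seq2 vs Seq4: 10
  Seq3 vs Seq4: 7
The largest is 10 mismatches, between Seq2 and Seq4; p = 10/17 = 0.588.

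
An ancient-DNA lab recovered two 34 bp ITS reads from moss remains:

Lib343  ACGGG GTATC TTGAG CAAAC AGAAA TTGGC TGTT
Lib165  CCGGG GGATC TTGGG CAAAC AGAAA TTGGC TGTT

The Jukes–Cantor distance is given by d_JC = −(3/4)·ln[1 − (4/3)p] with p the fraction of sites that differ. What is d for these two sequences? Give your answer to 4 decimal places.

The sequences differ at positions 1 (A/C), 7 (T/G), 14 (A/G).
p = 3/34 = 0.088235.
d = −0.75 · ln(1 − (4/3)·0.088235) = −0.75 · ln(0.882353) = −0.75 · (-0.125163) = 0.0939.

0.0939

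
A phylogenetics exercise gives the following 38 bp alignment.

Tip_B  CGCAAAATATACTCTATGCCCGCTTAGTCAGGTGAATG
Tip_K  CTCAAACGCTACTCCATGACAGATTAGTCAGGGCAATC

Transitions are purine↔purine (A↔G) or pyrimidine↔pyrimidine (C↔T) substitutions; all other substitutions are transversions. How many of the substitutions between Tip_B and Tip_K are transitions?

Mismatches occur at site 2 (G↔T, transversion), site 7 (A↔C, transversion), site 8 (T↔G, transversion), site 9 (A↔C, transversion), site 15 (T↔C, transition), site 19 (C↔A, transversion), site 21 (C↔A, transversion), site 23 (C↔A, transversion), site 33 (T↔G, transversion), site 34 (G↔C, transversion), site 38 (G↔C, transversion).
Of the 11 differences, 1 transition and 10 transversions, so the answer is 1.

1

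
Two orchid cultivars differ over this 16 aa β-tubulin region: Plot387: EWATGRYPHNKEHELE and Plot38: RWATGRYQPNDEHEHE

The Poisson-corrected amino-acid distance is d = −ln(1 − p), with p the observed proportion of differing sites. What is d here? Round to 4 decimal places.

0.3747

Differing sites — 1:E/R; 8:P/Q; 9:H/P; 11:K/D; 15:L/H.
p = 5/16 = 0.312500.
d = −ln(1 − 0.312500) = −ln(0.687500) = 0.3747.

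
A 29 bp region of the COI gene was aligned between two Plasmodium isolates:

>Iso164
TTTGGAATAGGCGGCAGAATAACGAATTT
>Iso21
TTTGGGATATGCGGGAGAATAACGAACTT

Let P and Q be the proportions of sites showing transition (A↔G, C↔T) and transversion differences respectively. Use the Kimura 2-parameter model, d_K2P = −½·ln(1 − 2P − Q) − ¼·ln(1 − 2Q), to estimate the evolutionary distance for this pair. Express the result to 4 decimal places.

0.1530

Mismatches occur at site 6 (A→G, transition), site 10 (G→T, transversion), site 15 (C→G, transversion), site 27 (T→C, transition).
Of the 4 differences, 2 transitions and 2 transversions over 29 sites: P = 2/29 = 0.068966, Q = 2/29 = 0.068966.
d = −0.5·ln(0.793102) − 0.25·ln(0.862068) = −0.5·(-0.231803) − 0.25·(-0.148421) = 0.1530.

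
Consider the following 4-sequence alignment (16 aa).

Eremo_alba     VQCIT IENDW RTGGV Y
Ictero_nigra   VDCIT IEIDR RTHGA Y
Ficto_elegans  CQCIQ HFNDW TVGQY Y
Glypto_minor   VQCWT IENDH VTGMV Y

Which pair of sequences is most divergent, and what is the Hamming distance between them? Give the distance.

Pairwise Hamming distances:
  Eremo_alba vs Ictero_nigra: 5
  Eremo_alba vs Ficto_elegans: 8
  Eremo_alba vs Glypto_minor: 4
  Ictero_nigra vs Ficto_elegans: 12
  Ictero_nigra vs Glypto_minor: 8
  Ficto_elegans vs Glypto_minor: 10
The largest is 12, between Ictero_nigra and Ficto_elegans.

12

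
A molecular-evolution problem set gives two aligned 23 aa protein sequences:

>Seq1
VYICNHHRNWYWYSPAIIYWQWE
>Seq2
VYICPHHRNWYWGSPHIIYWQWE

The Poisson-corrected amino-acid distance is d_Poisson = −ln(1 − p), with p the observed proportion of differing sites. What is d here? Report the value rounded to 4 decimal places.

Mismatches occur at site 5 (N↔P), site 13 (Y↔G), site 16 (A↔H).
p = 3/23 = 0.130435.
d = −ln(1 − 0.130435) = −ln(0.869565) = 0.1398.

0.1398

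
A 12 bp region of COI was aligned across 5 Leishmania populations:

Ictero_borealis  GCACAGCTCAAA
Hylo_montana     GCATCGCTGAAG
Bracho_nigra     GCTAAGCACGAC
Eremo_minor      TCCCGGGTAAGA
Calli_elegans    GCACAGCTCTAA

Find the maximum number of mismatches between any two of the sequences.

10

Pairwise Hamming distances:
  Ictero_borealis vs Hylo_montana: 4
  Ictero_borealis vs Bracho_nigra: 5
  Ictero_borealis vs Eremo_minor: 6
  Ictero_borealis vs Calli_elegans: 1
  Hylo_montana vs Bracho_nigra: 7
  Hylo_montana vs Eremo_minor: 8
  Hylo_montana vs Calli_elegans: 5
  Bracho_nigra vs Eremo_minor: 10
  Bracho_nigra vs Calli_elegans: 5
  Eremo_minor vs Calli_elegans: 7
The largest is 10, between Bracho_nigra and Eremo_minor.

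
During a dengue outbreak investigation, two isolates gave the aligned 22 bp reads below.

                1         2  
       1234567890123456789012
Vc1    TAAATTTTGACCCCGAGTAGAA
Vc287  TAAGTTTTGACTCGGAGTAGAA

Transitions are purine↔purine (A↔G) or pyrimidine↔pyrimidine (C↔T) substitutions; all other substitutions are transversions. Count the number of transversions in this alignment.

The sequences differ at positions 4 (A/G, transition), 12 (C/T, transition), 14 (C/G, transversion).
Of the 3 differences, 2 transitions and 1 transversion, so the answer is 1.

1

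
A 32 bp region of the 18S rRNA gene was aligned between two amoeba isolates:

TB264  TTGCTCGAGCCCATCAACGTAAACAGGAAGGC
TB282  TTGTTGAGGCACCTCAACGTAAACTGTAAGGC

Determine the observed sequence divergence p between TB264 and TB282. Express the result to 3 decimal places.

0.250

Mismatches occur at site 4 (C/T), site 6 (C/G), site 7 (G/A), site 8 (A/G), site 11 (C/A), site 13 (A/C), site 25 (A/T), site 27 (G/T).
There are 8 differences over 32 sites, so p = 8/32 = 0.250.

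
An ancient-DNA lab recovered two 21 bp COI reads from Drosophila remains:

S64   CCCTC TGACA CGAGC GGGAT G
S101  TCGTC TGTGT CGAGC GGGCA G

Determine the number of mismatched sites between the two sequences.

7

Differing sites — 1:C/T; 3:C/G; 8:A/T; 9:C/G; 10:A/T; 19:A/C; 20:T/A.
That gives 7 mismatches out of 21 aligned sites, so the Hamming distance is 7.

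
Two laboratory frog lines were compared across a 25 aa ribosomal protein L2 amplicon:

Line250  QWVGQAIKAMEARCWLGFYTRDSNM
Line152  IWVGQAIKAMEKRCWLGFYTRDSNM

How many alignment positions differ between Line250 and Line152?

2

Differing sites — 1:Q/I; 12:A/K.
That gives 2 mismatches out of 25 aligned sites, so the Hamming distance is 2.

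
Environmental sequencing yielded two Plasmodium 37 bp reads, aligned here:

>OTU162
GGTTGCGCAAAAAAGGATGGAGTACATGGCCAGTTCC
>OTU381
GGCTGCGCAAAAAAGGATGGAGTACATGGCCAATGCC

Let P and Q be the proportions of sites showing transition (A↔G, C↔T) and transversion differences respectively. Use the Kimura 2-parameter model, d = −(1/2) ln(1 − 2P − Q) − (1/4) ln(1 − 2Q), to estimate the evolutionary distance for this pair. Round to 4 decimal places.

The sequences differ at positions 3 (T/C, transition), 33 (G/A, transition), 35 (T/G, transversion).
Of the 3 differences, 2 transitions and 1 transversion over 37 sites: P = 2/37 = 0.054054, Q = 1/37 = 0.027027.
d = −0.5·ln(0.864865) − 0.25·ln(0.945946) = −0.5·(-0.145182) − 0.25·(-0.055570) = 0.0865.

0.0865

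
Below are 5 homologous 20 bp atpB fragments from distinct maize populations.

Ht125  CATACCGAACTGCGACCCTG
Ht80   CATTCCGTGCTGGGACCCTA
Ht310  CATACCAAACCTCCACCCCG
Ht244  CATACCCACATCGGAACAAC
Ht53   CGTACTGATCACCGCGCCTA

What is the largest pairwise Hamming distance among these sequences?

Pairwise Hamming distances:
  Ht125 vs Ht80: 5
  Ht125 vs Ht310: 5
  Ht125 vs Ht244: 9
  Ht125 vs Ht53: 8
  Ht80 vs Ht310: 10
  Ht80 vs Ht244: 10
  Ht80 vs Ht53: 10
  Ht310 vs Ht244: 11
  Ht310 vs Ht53: 11
  Ht244 vs Ht53: 12
The largest is 12, between Ht244 and Ht53.

12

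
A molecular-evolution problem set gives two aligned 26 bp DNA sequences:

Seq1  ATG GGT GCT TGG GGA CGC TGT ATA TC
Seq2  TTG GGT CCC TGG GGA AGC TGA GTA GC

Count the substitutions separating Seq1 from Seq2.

Mismatches occur at site 1 (A→T), site 7 (G→C), site 9 (T→C), site 16 (C→A), site 21 (T→A), site 22 (A→G), site 25 (T→G).
That gives 7 mismatches out of 26 aligned sites, so the Hamming distance is 7.

7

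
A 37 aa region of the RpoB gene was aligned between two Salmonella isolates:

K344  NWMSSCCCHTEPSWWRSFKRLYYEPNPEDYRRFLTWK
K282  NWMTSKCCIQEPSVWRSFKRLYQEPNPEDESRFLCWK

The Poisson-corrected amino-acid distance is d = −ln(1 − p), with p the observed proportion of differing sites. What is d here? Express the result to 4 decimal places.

The sequences differ at positions 4 (S/T), 6 (C/K), 9 (H/I), 10 (T/Q), 14 (W/V), 23 (Y/Q), 30 (Y/E), 31 (R/S), 35 (T/C).
p = 9/37 = 0.243243.
d = −ln(1 − 0.243243) = −ln(0.756757) = 0.2787.

0.2787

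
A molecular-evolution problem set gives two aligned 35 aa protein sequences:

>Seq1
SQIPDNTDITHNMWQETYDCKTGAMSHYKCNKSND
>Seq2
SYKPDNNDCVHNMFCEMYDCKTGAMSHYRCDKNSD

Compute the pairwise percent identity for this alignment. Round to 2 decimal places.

65.71%

Differing sites — 2:Q/Y; 3:I/K; 7:T/N; 9:I/C; 10:T/V; 14:W/F; 15:Q/C; 17:T/M; 29:K/R; 31:N/D; 33:S/N; 34:N/S.
23 of the 35 sites match, so the percent identity is 23/35 × 100 = 65.71%.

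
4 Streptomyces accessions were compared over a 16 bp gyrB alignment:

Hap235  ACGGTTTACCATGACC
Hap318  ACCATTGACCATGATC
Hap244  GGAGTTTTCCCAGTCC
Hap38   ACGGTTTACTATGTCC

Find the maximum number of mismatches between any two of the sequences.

Pairwise Hamming distances:
  Hap235 vs Hap318: 4
  Hap235 vs Hap244: 7
  Hap235 vs Hap38: 2
  Hap318 vs Hap244: 10
  Hap318 vs Hap38: 6
  Hap244 vs Hap38: 7
The largest is 10, between Hap318 and Hap244.

10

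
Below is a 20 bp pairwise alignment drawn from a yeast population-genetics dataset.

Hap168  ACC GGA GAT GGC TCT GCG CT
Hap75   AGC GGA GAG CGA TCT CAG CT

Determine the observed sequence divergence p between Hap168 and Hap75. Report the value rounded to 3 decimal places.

0.300

Mismatches occur at site 2 (C/G), site 9 (T/G), site 10 (G/C), site 12 (C/A), site 16 (G/C), site 17 (C/A).
There are 6 differences over 20 sites, so p = 6/20 = 0.300.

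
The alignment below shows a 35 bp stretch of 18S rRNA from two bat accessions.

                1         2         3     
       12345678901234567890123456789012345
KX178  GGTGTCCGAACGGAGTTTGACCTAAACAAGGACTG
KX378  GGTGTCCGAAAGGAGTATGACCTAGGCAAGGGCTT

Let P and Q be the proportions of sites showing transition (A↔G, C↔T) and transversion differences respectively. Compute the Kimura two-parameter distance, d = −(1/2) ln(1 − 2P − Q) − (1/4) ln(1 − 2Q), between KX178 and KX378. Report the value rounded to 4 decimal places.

The sequences differ at positions 11 (C/A, transversion), 17 (T/A, transversion), 25 (A/G, transition), 26 (A/G, transition), 32 (A/G, transition), 35 (G/T, transversion).
Of the 6 differences, 3 transitions and 3 transversions over 35 sites: P = 3/35 = 0.085714, Q = 3/35 = 0.085714.
d = −0.5·ln(0.742858) − 0.25·ln(0.828572) = −0.5·(-0.297250) − 0.25·(-0.188052) = 0.1956.

0.1956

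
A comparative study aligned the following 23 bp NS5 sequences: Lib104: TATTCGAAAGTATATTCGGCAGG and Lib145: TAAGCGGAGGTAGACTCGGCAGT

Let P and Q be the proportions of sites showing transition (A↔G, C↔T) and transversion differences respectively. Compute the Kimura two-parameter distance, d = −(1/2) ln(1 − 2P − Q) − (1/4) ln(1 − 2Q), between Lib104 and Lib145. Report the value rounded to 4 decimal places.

The sequences differ at positions 3 (T/A, transversion), 4 (T/G, transversion), 7 (A/G, transition), 9 (A/G, transition), 13 (T/G, transversion), 15 (T/C, transition), 23 (G/T, transversion).
Of the 7 differences, 3 transitions and 4 transversions over 23 sites: P = 3/23 = 0.130435, Q = 4/23 = 0.173913.
d = −0.5·ln(0.565217) − 0.25·ln(0.652174) = −0.5·(-0.570546) − 0.25·(-0.427444) = 0.3921.

0.3921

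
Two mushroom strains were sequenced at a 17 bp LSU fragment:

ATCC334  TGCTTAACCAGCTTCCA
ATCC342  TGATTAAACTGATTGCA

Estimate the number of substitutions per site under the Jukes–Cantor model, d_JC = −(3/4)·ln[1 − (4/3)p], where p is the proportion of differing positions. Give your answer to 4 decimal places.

Differing sites — 3:C/A; 8:C/A; 10:A/T; 12:C/A; 15:C/G.
p = 5/17 = 0.294118.
d = −0.75 · ln(1 − (4/3)·0.294118) = −0.75 · ln(0.607843) = −0.75 · (-0.497839) = 0.3734.

0.3734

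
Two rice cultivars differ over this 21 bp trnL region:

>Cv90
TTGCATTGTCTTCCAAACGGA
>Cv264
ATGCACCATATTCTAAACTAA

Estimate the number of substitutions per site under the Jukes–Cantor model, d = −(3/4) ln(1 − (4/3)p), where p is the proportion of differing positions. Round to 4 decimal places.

0.5319

The sequences differ at positions 1 (T/A), 6 (T/C), 7 (T/C), 8 (G/A), 10 (C/A), 14 (C/T), 19 (G/T), 20 (G/A).
p = 8/21 = 0.380952.
d = −0.75 · ln(1 − (4/3)·0.380952) = −0.75 · ln(0.492064) = −0.75 · (-0.709146) = 0.5319.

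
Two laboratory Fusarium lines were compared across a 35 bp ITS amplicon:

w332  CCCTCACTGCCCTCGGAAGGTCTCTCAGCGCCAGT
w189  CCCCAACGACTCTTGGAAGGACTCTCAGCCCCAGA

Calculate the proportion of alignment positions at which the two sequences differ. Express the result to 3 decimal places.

0.257

Differing sites — 4:T/C; 5:C/A; 8:T/G; 9:G/A; 11:C/T; 14:C/T; 21:T/A; 30:G/C; 35:T/A.
There are 9 differences over 35 sites, so p = 9/35 = 0.257.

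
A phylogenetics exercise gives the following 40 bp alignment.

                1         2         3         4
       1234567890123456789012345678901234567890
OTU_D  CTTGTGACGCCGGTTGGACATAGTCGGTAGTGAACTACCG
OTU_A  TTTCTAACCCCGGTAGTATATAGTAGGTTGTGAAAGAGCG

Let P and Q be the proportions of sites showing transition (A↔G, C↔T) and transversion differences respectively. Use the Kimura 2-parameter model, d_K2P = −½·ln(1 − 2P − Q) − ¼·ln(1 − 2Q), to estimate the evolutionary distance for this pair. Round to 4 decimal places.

Differing sites — 1:C/T (Ti); 4:G/C (Tv); 6:G/A (Ti); 9:G/C (Tv); 15:T/A (Tv); 17:G/T (Tv); 19:C/T (Ti); 25:C/A (Tv); 29:A/T (Tv); 35:C/A (Tv); 36:T/G (Tv); 38:C/G (Tv).
Of the 12 differences, 3 transitions and 9 transversions over 40 sites: P = 3/40 = 0.075000, Q = 9/40 = 0.225000.
d = −0.5·ln(0.625000) − 0.25·ln(0.550000) = −0.5·(-0.470004) − 0.25·(-0.597837) = 0.3845.

0.3845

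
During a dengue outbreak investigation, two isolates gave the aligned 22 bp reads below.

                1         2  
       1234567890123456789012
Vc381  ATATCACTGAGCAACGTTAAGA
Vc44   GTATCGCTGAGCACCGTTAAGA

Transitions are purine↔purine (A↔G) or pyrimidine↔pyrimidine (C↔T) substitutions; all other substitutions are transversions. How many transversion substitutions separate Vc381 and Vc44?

1

Mismatches occur at site 1 (A↔G, transition), site 6 (A↔G, transition), site 14 (A↔C, transversion).
Of the 3 differences, 2 transitions and 1 transversion, so the answer is 1.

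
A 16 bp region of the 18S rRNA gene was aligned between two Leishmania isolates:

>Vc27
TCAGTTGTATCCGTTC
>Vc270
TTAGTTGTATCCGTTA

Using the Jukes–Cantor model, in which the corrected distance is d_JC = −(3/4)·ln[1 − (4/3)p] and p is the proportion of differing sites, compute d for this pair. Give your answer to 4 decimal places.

Differing sites — 2:C/T; 16:C/A.
p = 2/16 = 0.125000.
d = −0.75 · ln(1 − (4/3)·0.125000) = −0.75 · ln(0.833333) = −0.75 · (-0.182322) = 0.1367.

0.1367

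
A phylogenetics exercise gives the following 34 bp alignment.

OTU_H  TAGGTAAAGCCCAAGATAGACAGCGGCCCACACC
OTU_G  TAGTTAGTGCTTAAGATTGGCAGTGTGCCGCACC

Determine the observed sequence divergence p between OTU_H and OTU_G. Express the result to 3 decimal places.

0.324

The sequences differ at positions 4 (G/T), 7 (A/G), 8 (A/T), 11 (C/T), 12 (C/T), 18 (A/T), 20 (A/G), 24 (C/T), 26 (G/T), 27 (C/G), 30 (A/G).
There are 11 differences over 34 sites, so p = 11/34 = 0.324.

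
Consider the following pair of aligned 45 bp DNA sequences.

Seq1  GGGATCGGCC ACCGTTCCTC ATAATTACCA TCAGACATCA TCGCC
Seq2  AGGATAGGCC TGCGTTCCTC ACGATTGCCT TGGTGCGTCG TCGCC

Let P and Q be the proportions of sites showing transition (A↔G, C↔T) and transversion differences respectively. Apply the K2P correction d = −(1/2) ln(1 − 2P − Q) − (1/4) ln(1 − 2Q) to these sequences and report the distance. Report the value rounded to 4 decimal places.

The sequences differ at positions 1 (G/A, transition), 6 (C/A, transversion), 11 (A/T, transversion), 12 (C/G, transversion), 22 (T/C, transition), 23 (A/G, transition), 27 (A/G, transition), 30 (A/T, transversion), 32 (C/G, transversion), 33 (A/G, transition), 34 (G/T, transversion), 35 (A/G, transition), 37 (A/G, transition), 40 (A/G, transition).
Of the 14 differences, 8 transitions and 6 transversions over 45 sites: P = 8/45 = 0.177778, Q = 6/45 = 0.133333.
d = −0.5·ln(0.511111) − 0.25·ln(0.733334) = −0.5·(-0.671168) − 0.25·(-0.310154) = 0.4131.

0.4131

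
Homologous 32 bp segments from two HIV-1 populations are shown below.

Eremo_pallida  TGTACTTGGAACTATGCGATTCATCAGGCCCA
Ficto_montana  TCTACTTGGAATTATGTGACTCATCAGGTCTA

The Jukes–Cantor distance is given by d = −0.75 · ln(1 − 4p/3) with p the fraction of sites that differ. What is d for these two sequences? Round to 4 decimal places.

0.2158

Differing sites — 2:G/C; 12:C/T; 17:C/T; 20:T/C; 29:C/T; 31:C/T.
p = 6/32 = 0.187500.
d = −0.75 · ln(1 − (4/3)·0.187500) = −0.75 · ln(0.750000) = −0.75 · (-0.287682) = 0.2158.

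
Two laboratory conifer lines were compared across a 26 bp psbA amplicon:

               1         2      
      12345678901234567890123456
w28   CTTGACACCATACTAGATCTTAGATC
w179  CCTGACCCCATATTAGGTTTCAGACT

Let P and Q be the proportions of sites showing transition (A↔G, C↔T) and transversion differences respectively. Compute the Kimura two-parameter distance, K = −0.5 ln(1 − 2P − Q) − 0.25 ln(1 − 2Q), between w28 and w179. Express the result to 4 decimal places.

The sequences differ at positions 2 (T/C, transition), 7 (A/C, transversion), 13 (C/T, transition), 17 (A/G, transition), 19 (C/T, transition), 21 (T/C, transition), 25 (T/C, transition), 26 (C/T, transition).
Of the 8 differences, 7 transitions and 1 transversion over 26 sites: P = 7/26 = 0.269231, Q = 1/26 = 0.038462.
d = −0.5·ln(0.423076) − 0.25·ln(0.923076) = −0.5·(-0.860203) − 0.25·(-0.080044) = 0.4501.

0.4501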